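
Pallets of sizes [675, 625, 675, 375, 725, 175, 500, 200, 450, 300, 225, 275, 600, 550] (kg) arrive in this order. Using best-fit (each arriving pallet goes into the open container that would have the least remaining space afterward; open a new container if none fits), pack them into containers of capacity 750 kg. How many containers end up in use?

  675 → container 1 (new)  [load 675/750]
  625 → container 2 (new)  [load 625/750]
  675 → container 3 (new)  [load 675/750]
  375 → container 4 (new)  [load 375/750]
  725 → container 5 (new)  [load 725/750]
  175 → container 4  [load 550/750]
  500 → container 6 (new)  [load 500/750]
  200 → container 4  [load 750/750]
  450 → container 7 (new)  [load 450/750]
  300 → container 7  [load 750/750]
  225 → container 6  [load 725/750]
  275 → container 8 (new)  [load 275/750]
  600 → container 9 (new)  [load 600/750]
  550 → container 10 (new)  [load 550/750]
10 containers opened.

10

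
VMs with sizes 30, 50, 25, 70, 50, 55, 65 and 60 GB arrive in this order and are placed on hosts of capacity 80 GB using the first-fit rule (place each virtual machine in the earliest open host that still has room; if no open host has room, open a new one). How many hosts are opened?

6

  30 → host 1 (new)  [load 30/80]
  50 → host 1  [load 80/80]
  25 → host 2 (new)  [load 25/80]
  70 → host 3 (new)  [load 70/80]
  50 → host 2  [load 75/80]
  55 → host 4 (new)  [load 55/80]
  65 → host 5 (new)  [load 65/80]
  60 → host 6 (new)  [load 60/80]
6 hosts opened.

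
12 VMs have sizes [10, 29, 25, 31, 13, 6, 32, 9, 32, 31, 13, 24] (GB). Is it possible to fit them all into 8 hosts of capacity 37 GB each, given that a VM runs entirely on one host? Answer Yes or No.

Yes

A valid assignment using 8 hosts:
  host 1: 32 = 32
  host 2: 32 = 32
  host 3: 31 + 6 = 37
  host 4: 31 = 31
  host 5: 29 = 29
  host 6: 25 + 10 = 35
  host 7: 24 + 13 = 37
  host 8: 13 + 9 = 22
Every load is within 37 GB, so 8 hosts suffice.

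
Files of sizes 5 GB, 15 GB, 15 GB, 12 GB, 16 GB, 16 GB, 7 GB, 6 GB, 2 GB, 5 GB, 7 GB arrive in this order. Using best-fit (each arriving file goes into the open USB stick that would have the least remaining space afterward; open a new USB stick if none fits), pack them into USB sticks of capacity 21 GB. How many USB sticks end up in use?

6

  5 → USB stick 1 (new)  [load 5/21]
  15 → USB stick 1  [load 20/21]
  15 → USB stick 2 (new)  [load 15/21]
  12 → USB stick 3 (new)  [load 12/21]
  16 → USB stick 4 (new)  [load 16/21]
  16 → USB stick 5 (new)  [load 16/21]
  7 → USB stick 3  [load 19/21]
  6 → USB stick 2  [load 21/21]
  2 → USB stick 3  [load 21/21]
  5 → USB stick 4  [load 21/21]
  7 → USB stick 6 (new)  [load 7/21]
6 USB sticks opened.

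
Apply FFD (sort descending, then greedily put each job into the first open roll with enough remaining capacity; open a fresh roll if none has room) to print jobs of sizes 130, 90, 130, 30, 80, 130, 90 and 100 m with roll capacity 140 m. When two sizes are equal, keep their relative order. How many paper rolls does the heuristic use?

Sorted descending: 130, 130, 130, 100, 90, 90, 80, 30.
  130 → roll 1 (new)  [load 130/140]
  130 → roll 2 (new)  [load 130/140]
  130 → roll 3 (new)  [load 130/140]
  100 → roll 4 (new)  [load 100/140]
  90 → roll 5 (new)  [load 90/140]
  90 → roll 6 (new)  [load 90/140]
  80 → roll 7 (new)  [load 80/140]
  30 → roll 4  [load 130/140]
7 paper rolls opened.

7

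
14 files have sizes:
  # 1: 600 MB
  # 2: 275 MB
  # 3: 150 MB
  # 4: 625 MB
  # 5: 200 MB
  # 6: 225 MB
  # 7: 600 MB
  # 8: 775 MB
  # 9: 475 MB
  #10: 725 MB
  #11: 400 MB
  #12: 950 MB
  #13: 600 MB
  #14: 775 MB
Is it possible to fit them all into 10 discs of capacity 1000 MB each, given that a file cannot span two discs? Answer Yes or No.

A valid assignment using 9 discs:
  disc 1: 950 = 950
  disc 2: 775 + 225 = 1000
  disc 3: 775 + 200 = 975
  disc 4: 725 + 275 = 1000
  disc 5: 625 + 150 = 775
  disc 6: 600 + 400 = 1000
  disc 7: 600 = 600
  disc 8: 600 = 600
  disc 9: 475 = 475
That uses only 9 ≤ 10, so 10 discs are enough.

Yes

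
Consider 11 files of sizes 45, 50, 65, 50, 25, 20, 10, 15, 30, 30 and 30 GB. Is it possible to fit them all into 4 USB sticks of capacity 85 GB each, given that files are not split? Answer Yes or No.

No

Total = 370 GB; ⌈370/85⌉ = 5.
At least 5 USB sticks are required, but only 4 are allowed.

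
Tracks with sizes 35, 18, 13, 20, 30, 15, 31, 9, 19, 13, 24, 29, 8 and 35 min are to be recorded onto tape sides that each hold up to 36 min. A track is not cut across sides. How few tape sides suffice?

Total = 35 + 35 + 31 + 30 + 29 + 24 + 20 + 19 + 18 + 15 + 13 + 13 + 9 + 8 = 299 min.
Lower bound: ⌈299/36⌉ = 9 tape sides.
A packing using 10 tape sides:
  side 1: 35 = 35
  side 2: 35 = 35
  side 3: 31 = 31
  side 4: 30 = 30
  side 5: 29 = 29
  side 6: 24 + 9 = 33
  side 7: 20 + 15 = 35
  side 8: 19 + 13 = 32
  side 9: 18 + 13 = 31
  side 10: 8 = 8
No arrangement into 9 tape sides stays within capacity, so 10 is optimal.

10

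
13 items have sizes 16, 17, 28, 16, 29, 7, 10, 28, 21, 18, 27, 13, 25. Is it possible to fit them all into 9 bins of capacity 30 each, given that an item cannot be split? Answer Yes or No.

Total = 255; ⌈255/30⌉ = 9.
10 items each exceed half the capacity and cannot share a bin, forcing at least 10 bins.
At least 10 bins are required, but only 9 are allowed.

No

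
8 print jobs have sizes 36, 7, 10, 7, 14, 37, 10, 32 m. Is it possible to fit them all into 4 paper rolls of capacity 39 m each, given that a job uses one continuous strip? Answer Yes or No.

Total = 153 m; ⌈153/39⌉ = 4.
The bound of 4 does not rule out 4, but exhaustive search shows no assignment into 4 paper rolls of capacity 39 m exists — the minimum is 5.

No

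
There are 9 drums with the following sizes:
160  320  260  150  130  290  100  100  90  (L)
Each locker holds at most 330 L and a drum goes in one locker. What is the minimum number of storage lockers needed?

Total = 320 + 290 + 260 + 160 + 150 + 130 + 100 + 100 + 90 = 1600 L.
Lower bound: ⌈1600/330⌉ = 5 storage lockers.
A packing using 6 storage lockers:
  locker 1: 320 = 320
  locker 2: 290 = 290
  locker 3: 260 = 260
  locker 4: 160 + 150 = 310
  locker 5: 130 + 100 + 100 = 330
  locker 6: 90 = 90
No arrangement into 5 storage lockers stays within capacity, so 6 is optimal.

6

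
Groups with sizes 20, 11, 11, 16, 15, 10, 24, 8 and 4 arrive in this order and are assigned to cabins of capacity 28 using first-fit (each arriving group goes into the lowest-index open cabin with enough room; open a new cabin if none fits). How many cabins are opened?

  20 → cabin 1 (new)  [load 20/28]
  11 → cabin 2 (new)  [load 11/28]
  11 → cabin 2  [load 22/28]
  16 → cabin 3 (new)  [load 16/28]
  15 → cabin 4 (new)  [load 15/28]
  10 → cabin 3  [load 26/28]
  24 → cabin 5 (new)  [load 24/28]
  8 → cabin 1  [load 28/28]
  4 → cabin 2  [load 26/28]
5 cabins opened.

5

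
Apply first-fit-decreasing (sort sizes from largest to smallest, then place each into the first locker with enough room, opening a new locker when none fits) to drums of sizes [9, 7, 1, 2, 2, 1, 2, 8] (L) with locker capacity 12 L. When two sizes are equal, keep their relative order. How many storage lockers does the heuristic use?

3

Sorted descending: 9, 8, 7, 2, 2, 2, 1, 1.
  9 → locker 1 (new)  [load 9/12]
  8 → locker 2 (new)  [load 8/12]
  7 → locker 3 (new)  [load 7/12]
  2 → locker 1  [load 11/12]
  2 → locker 2  [load 10/12]
  2 → locker 2  [load 12/12]
  1 → locker 1  [load 12/12]
  1 → locker 3  [load 8/12]
3 storage lockers opened.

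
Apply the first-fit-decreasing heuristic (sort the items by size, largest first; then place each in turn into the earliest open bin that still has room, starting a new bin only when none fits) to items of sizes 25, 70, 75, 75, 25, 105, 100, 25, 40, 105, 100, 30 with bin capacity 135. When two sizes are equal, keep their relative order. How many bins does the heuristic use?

7

Sorted descending: 105, 105, 100, 100, 75, 75, 70, 40, 30, 25, 25, 25.
  105 → bin 1 (new)  [load 105/135]
  105 → bin 2 (new)  [load 105/135]
  100 → bin 3 (new)  [load 100/135]
  100 → bin 4 (new)  [load 100/135]
  75 → bin 5 (new)  [load 75/135]
  75 → bin 6 (new)  [load 75/135]
  70 → bin 7 (new)  [load 70/135]
  40 → bin 5  [load 115/135]
  30 → bin 1  [load 135/135]
  25 → bin 2  [load 130/135]
  25 → bin 3  [load 125/135]
  25 → bin 4  [load 125/135]
7 bins opened.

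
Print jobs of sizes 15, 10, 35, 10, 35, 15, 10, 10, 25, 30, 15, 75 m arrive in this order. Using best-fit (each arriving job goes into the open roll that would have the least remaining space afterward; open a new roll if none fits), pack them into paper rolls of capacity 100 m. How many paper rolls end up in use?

  15 → roll 1 (new)  [load 15/100]
  10 → roll 1  [load 25/100]
  35 → roll 1  [load 60/100]
  10 → roll 1  [load 70/100]
  35 → roll 2 (new)  [load 35/100]
  15 → roll 1  [load 85/100]
  10 → roll 1  [load 95/100]
  10 → roll 2  [load 45/100]
  25 → roll 2  [load 70/100]
  30 → roll 2  [load 100/100]
  15 → roll 3 (new)  [load 15/100]
  75 → roll 3  [load 90/100]
3 paper rolls opened.

3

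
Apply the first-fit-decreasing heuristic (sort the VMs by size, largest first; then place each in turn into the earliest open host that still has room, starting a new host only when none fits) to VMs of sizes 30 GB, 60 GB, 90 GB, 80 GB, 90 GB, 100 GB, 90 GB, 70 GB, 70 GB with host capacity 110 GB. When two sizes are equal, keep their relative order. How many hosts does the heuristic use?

Sorted descending: 100, 90, 90, 90, 80, 70, 70, 60, 30.
  100 → host 1 (new)  [load 100/110]
  90 → host 2 (new)  [load 90/110]
  90 → host 3 (new)  [load 90/110]
  90 → host 4 (new)  [load 90/110]
  80 → host 5 (new)  [load 80/110]
  70 → host 6 (new)  [load 70/110]
  70 → host 7 (new)  [load 70/110]
  60 → host 8 (new)  [load 60/110]
  30 → host 5  [load 110/110]
8 hosts opened.

8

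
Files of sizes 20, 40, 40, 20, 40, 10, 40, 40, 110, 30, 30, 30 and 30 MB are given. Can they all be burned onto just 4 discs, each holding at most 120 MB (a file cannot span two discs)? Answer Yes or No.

Yes

A valid assignment using 4 discs:
  disc 1: 110 + 10 = 120
  disc 2: 40 + 40 + 40 = 120
  disc 3: 40 + 40 + 20 + 20 = 120
  disc 4: 30 + 30 + 30 + 30 = 120
Every load is within 120 MB, so 4 discs suffice.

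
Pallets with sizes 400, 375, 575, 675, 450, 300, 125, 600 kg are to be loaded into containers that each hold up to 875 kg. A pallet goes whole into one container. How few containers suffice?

5

Total = 675 + 600 + 575 + 450 + 400 + 375 + 300 + 125 = 3500 kg.
Lower bound: ⌈3500/875⌉ = 4 containers.
A packing using 5 containers:
  container 1: 675 + 125 = 800
  container 2: 600 = 600
  container 3: 575 + 300 = 875
  container 4: 450 + 400 = 850
  container 5: 375 = 375
No arrangement into 4 containers stays within capacity, so 5 is optimal.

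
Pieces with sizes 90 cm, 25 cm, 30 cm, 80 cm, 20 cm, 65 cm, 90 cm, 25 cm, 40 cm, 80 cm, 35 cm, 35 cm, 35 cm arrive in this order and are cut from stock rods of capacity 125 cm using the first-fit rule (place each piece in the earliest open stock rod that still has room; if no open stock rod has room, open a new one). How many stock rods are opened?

6

  90 → stock rod 1 (new)  [load 90/125]
  25 → stock rod 1  [load 115/125]
  30 → stock rod 2 (new)  [load 30/125]
  80 → stock rod 2  [load 110/125]
  20 → stock rod 3 (new)  [load 20/125]
  65 → stock rod 3  [load 85/125]
  90 → stock rod 4 (new)  [load 90/125]
  25 → stock rod 3  [load 110/125]
  40 → stock rod 5 (new)  [load 40/125]
  80 → stock rod 5  [load 120/125]
  35 → stock rod 4  [load 125/125]
  35 → stock rod 6 (new)  [load 35/125]
  35 → stock rod 6  [load 70/125]
6 stock rods opened.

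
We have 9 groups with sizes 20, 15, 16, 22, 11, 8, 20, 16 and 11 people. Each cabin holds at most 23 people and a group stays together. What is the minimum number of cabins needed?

Total = 22 + 20 + 20 + 16 + 16 + 15 + 11 + 11 + 8 = 139 people.
Lower bound: ⌈139/23⌉ = 7 cabins.
A packing using 7 cabins:
  cabin 1: 22 = 22
  cabin 2: 20 = 20
  cabin 3: 20 = 20
  cabin 4: 16 = 16
  cabin 5: 16 = 16
  cabin 6: 15 + 8 = 23
  cabin 7: 11 + 11 = 22
This matches the lower bound, so 7 is optimal.

7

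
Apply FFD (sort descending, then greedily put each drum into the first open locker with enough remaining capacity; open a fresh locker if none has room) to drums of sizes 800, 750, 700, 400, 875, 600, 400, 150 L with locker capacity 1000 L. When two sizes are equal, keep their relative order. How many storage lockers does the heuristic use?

6

Sorted descending: 875, 800, 750, 700, 600, 400, 400, 150.
  875 → locker 1 (new)  [load 875/1000]
  800 → locker 2 (new)  [load 800/1000]
  750 → locker 3 (new)  [load 750/1000]
  700 → locker 4 (new)  [load 700/1000]
  600 → locker 5 (new)  [load 600/1000]
  400 → locker 5  [load 1000/1000]
  400 → locker 6 (new)  [load 400/1000]
  150 → locker 2  [load 950/1000]
6 storage lockers opened.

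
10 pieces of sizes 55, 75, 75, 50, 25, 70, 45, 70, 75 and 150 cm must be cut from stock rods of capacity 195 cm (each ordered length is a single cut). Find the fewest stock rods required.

Total = 150 + 75 + 75 + 75 + 70 + 70 + 55 + 50 + 45 + 25 = 690 cm.
Lower bound: ⌈690/195⌉ = 4 stock rods.
A packing using 4 stock rods:
  stock rod 1: 150 + 45 = 195
  stock rod 2: 75 + 75 + 25 = 175
  stock rod 3: 75 + 70 + 50 = 195
  stock rod 4: 70 + 55 = 125
This matches the lower bound, so 4 is optimal.

4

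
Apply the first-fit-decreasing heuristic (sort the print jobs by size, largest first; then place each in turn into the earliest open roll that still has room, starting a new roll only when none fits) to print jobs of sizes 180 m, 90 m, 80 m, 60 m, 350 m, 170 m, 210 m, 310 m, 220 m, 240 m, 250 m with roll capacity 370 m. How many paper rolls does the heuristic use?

7

Sorted descending: 350, 310, 250, 240, 220, 210, 180, 170, 90, 80, 60.
  350 → roll 1 (new)  [load 350/370]
  310 → roll 2 (new)  [load 310/370]
  250 → roll 3 (new)  [load 250/370]
  240 → roll 4 (new)  [load 240/370]
  220 → roll 5 (new)  [load 220/370]
  210 → roll 6 (new)  [load 210/370]
  180 → roll 7 (new)  [load 180/370]
  170 → roll 7  [load 350/370]
  90 → roll 3  [load 340/370]
  80 → roll 4  [load 320/370]
  60 → roll 2  [load 370/370]
7 paper rolls opened.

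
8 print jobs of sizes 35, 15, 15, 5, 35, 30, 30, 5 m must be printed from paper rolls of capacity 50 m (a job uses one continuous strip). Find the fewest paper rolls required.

4

Total = 35 + 35 + 30 + 30 + 15 + 15 + 5 + 5 = 170 m.
Lower bound: ⌈170/50⌉ = 4 paper rolls.
A packing using 4 paper rolls:
  roll 1: 35 + 15 = 50
  roll 2: 35 + 15 = 50
  roll 3: 30 + 5 + 5 = 40
  roll 4: 30 = 30
This matches the lower bound, so 4 is optimal.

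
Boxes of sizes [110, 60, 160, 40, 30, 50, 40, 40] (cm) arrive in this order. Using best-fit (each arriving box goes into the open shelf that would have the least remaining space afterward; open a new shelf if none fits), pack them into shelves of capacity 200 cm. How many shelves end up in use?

3

  110 → shelf 1 (new)  [load 110/200]
  60 → shelf 1  [load 170/200]
  160 → shelf 2 (new)  [load 160/200]
  40 → shelf 2  [load 200/200]
  30 → shelf 1  [load 200/200]
  50 → shelf 3 (new)  [load 50/200]
  40 → shelf 3  [load 90/200]
  40 → shelf 3  [load 130/200]
3 shelves opened.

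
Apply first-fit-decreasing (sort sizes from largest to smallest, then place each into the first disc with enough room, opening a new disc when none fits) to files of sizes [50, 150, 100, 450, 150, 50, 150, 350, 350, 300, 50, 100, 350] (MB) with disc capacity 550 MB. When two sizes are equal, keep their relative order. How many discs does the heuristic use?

5

Sorted descending: 450, 350, 350, 350, 300, 150, 150, 150, 100, 100, 50, 50, 50.
  450 → disc 1 (new)  [load 450/550]
  350 → disc 2 (new)  [load 350/550]
  350 → disc 3 (new)  [load 350/550]
  350 → disc 4 (new)  [load 350/550]
  300 → disc 5 (new)  [load 300/550]
  150 → disc 2  [load 500/550]
  150 → disc 3  [load 500/550]
  150 → disc 4  [load 500/550]
  100 → disc 1  [load 550/550]
  100 → disc 5  [load 400/550]
  50 → disc 2  [load 550/550]
  50 → disc 3  [load 550/550]
  50 → disc 4  [load 550/550]
5 discs opened.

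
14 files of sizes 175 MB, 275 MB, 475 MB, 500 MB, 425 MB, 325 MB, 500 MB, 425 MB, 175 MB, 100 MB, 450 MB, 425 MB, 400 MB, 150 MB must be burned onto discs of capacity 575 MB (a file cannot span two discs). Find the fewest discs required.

Total = 500 + 500 + 475 + 450 + 425 + 425 + 425 + 400 + 325 + 275 + 175 + 175 + 150 + 100 = 4800 MB.
Lower bound: ⌈4800/575⌉ = 9 discs.
A packing using 10 discs:
  disc 1: 500 = 500
  disc 2: 500 = 500
  disc 3: 475 + 100 = 575
  disc 4: 450 = 450
  disc 5: 425 + 150 = 575
  disc 6: 425 = 425
  disc 7: 425 = 425
  disc 8: 400 + 175 = 575
  disc 9: 325 + 175 = 500
  disc 10: 275 = 275
No arrangement into 9 discs stays within capacity, so 10 is optimal.

10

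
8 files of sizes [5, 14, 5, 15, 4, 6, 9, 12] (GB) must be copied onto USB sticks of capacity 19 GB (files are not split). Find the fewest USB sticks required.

4

Total = 15 + 14 + 12 + 9 + 6 + 5 + 5 + 4 = 70 GB.
Lower bound: ⌈70/19⌉ = 4 USB sticks.
A packing using 4 USB sticks:
  USB stick 1: 15 + 4 = 19
  USB stick 2: 14 + 5 = 19
  USB stick 3: 12 + 6 = 18
  USB stick 4: 9 + 5 = 14
This matches the lower bound, so 4 is optimal.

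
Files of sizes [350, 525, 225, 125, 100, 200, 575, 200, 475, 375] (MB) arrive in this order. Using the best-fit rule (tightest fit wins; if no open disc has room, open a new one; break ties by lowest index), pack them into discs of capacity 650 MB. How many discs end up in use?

  350 → disc 1 (new)  [load 350/650]
  525 → disc 2 (new)  [load 525/650]
  225 → disc 1  [load 575/650]
  125 → disc 2  [load 650/650]
  100 → disc 3 (new)  [load 100/650]
  200 → disc 3  [load 300/650]
  575 → disc 4 (new)  [load 575/650]
  200 → disc 3  [load 500/650]
  475 → disc 5 (new)  [load 475/650]
  375 → disc 6 (new)  [load 375/650]
6 discs opened.

6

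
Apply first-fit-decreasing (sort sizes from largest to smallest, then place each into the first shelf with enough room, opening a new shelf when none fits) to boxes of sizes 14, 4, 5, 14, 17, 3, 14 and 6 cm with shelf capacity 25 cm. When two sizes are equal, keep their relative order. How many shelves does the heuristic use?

4

Sorted descending: 17, 14, 14, 14, 6, 5, 4, 3.
  17 → shelf 1 (new)  [load 17/25]
  14 → shelf 2 (new)  [load 14/25]
  14 → shelf 3 (new)  [load 14/25]
  14 → shelf 4 (new)  [load 14/25]
  6 → shelf 1  [load 23/25]
  5 → shelf 2  [load 19/25]
  4 → shelf 2  [load 23/25]
  3 → shelf 3  [load 17/25]
4 shelves opened.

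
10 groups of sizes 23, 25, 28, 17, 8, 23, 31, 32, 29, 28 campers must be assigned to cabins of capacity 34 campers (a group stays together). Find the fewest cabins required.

Total = 32 + 31 + 29 + 28 + 28 + 25 + 23 + 23 + 17 + 8 = 244 campers.
Lower bound: ⌈244/34⌉ = 8 cabins.
A packing using 9 cabins:
  cabin 1: 32 = 32
  cabin 2: 31 = 31
  cabin 3: 29 = 29
  cabin 4: 28 = 28
  cabin 5: 28 = 28
  cabin 6: 25 + 8 = 33
  cabin 7: 23 = 23
  cabin 8: 23 = 23
  cabin 9: 17 = 17
No arrangement into 8 cabins stays within capacity, so 9 is optimal.

9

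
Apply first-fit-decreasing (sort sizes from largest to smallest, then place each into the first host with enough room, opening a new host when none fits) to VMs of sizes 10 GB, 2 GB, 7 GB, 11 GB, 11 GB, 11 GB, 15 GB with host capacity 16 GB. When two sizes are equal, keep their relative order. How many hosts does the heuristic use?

Sorted descending: 15, 11, 11, 11, 10, 7, 2.
  15 → host 1 (new)  [load 15/16]
  11 → host 2 (new)  [load 11/16]
  11 → host 3 (new)  [load 11/16]
  11 → host 4 (new)  [load 11/16]
  10 → host 5 (new)  [load 10/16]
  7 → host 6 (new)  [load 7/16]
  2 → host 2  [load 13/16]
6 hosts opened.

6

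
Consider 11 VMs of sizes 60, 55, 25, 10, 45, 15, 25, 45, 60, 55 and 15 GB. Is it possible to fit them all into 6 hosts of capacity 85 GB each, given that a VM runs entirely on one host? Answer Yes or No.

A valid assignment using 6 hosts:
  host 1: 60 + 25 = 85
  host 2: 60 + 25 = 85
  host 3: 55 + 15 + 15 = 85
  host 4: 55 + 10 = 65
  host 5: 45 = 45
  host 6: 45 = 45
Every load is within 85 GB, so 6 hosts suffice.

Yes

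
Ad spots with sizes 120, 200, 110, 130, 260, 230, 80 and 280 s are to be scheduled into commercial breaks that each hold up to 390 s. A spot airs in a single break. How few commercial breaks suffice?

Total = 280 + 260 + 230 + 200 + 130 + 120 + 110 + 80 = 1410 s.
Lower bound: ⌈1410/390⌉ = 4 commercial breaks.
A packing using 4 commercial breaks:
  break 1: 280 + 110 = 390
  break 2: 260 + 130 = 390
  break 3: 230 + 120 = 350
  break 4: 200 + 80 = 280
This matches the lower bound, so 4 is optimal.

4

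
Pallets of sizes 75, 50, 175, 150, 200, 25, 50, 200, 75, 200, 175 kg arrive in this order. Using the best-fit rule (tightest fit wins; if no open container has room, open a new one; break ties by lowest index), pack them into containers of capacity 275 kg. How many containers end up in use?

  75 → container 1 (new)  [load 75/275]
  50 → container 1  [load 125/275]
  175 → container 2 (new)  [load 175/275]
  150 → container 1  [load 275/275]
  200 → container 3 (new)  [load 200/275]
  25 → container 3  [load 225/275]
  50 → container 3  [load 275/275]
  200 → container 4 (new)  [load 200/275]
  75 → container 4  [load 275/275]
  200 → container 5 (new)  [load 200/275]
  175 → container 6 (new)  [load 175/275]
6 containers opened.

6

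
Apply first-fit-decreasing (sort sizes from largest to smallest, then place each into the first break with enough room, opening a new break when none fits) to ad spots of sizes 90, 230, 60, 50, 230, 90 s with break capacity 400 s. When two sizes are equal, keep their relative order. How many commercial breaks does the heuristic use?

Sorted descending: 230, 230, 90, 90, 60, 50.
  230 → break 1 (new)  [load 230/400]
  230 → break 2 (new)  [load 230/400]
  90 → break 1  [load 320/400]
  90 → break 2  [load 320/400]
  60 → break 1  [load 380/400]
  50 → break 2  [load 370/400]
2 commercial breaks opened.

2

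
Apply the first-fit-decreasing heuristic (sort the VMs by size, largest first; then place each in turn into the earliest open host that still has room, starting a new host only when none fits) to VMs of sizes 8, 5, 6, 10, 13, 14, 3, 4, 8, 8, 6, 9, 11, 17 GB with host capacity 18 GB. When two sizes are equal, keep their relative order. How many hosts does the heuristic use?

Sorted descending: 17, 14, 13, 11, 10, 9, 8, 8, 8, 6, 6, 5, 4, 3.
  17 → host 1 (new)  [load 17/18]
  14 → host 2 (new)  [load 14/18]
  13 → host 3 (new)  [load 13/18]
  11 → host 4 (new)  [load 11/18]
  10 → host 5 (new)  [load 10/18]
  9 → host 6 (new)  [load 9/18]
  8 → host 5  [load 18/18]
  8 → host 6  [load 17/18]
  8 → host 7 (new)  [load 8/18]
  6 → host 4  [load 17/18]
  6 → host 7  [load 14/18]
  5 → host 3  [load 18/18]
  4 → host 2  [load 18/18]
  3 → host 7  [load 17/18]
7 hosts opened.

7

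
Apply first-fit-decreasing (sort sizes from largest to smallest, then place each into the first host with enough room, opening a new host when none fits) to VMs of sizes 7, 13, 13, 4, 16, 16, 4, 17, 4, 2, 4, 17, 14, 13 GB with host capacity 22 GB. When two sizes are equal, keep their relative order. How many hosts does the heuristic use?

Sorted descending: 17, 17, 16, 16, 14, 13, 13, 13, 7, 4, 4, 4, 4, 2.
  17 → host 1 (new)  [load 17/22]
  17 → host 2 (new)  [load 17/22]
  16 → host 3 (new)  [load 16/22]
  16 → host 4 (new)  [load 16/22]
  14 → host 5 (new)  [load 14/22]
  13 → host 6 (new)  [load 13/22]
  13 → host 7 (new)  [load 13/22]
  13 → host 8 (new)  [load 13/22]
  7 → host 5  [load 21/22]
  4 → host 1  [load 21/22]
  4 → host 2  [load 21/22]
  4 → host 3  [load 20/22]
  4 → host 4  [load 20/22]
  2 → host 3  [load 22/22]
8 hosts opened.

8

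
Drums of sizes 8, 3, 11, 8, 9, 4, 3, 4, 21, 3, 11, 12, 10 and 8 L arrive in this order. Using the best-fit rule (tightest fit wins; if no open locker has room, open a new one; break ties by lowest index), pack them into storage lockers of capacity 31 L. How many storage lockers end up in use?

4

  8 → locker 1 (new)  [load 8/31]
  3 → locker 1  [load 11/31]
  11 → locker 1  [load 22/31]
  8 → locker 1  [load 30/31]
  9 → locker 2 (new)  [load 9/31]
  4 → locker 2  [load 13/31]
  3 → locker 2  [load 16/31]
  4 → locker 2  [load 20/31]
  21 → locker 3 (new)  [load 21/31]
  3 → locker 3  [load 24/31]
  11 → locker 2  [load 31/31]
  12 → locker 4 (new)  [load 12/31]
  10 → locker 4  [load 22/31]
  8 → locker 4  [load 30/31]
4 storage lockers opened.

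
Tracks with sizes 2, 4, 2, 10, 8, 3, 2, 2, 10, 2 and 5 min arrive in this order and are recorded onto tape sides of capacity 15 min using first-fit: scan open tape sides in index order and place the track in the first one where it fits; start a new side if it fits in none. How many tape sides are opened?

4

  2 → side 1 (new)  [load 2/15]
  4 → side 1  [load 6/15]
  2 → side 1  [load 8/15]
  10 → side 2 (new)  [load 10/15]
  8 → side 3 (new)  [load 8/15]
  3 → side 1  [load 11/15]
  2 → side 1  [load 13/15]
  2 → side 1  [load 15/15]
  10 → side 4 (new)  [load 10/15]
  2 → side 2  [load 12/15]
  5 → side 3  [load 13/15]
4 tape sides opened.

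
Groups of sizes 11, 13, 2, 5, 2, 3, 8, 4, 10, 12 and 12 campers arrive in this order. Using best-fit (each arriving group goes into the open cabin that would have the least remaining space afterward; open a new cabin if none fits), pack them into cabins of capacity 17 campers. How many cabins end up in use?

  11 → cabin 1 (new)  [load 11/17]
  13 → cabin 2 (new)  [load 13/17]
  2 → cabin 2  [load 15/17]
  5 → cabin 1  [load 16/17]
  2 → cabin 2  [load 17/17]
  3 → cabin 3 (new)  [load 3/17]
  8 → cabin 3  [load 11/17]
  4 → cabin 3  [load 15/17]
  10 → cabin 4 (new)  [load 10/17]
  12 → cabin 5 (new)  [load 12/17]
  12 → cabin 6 (new)  [load 12/17]
6 cabins opened.

6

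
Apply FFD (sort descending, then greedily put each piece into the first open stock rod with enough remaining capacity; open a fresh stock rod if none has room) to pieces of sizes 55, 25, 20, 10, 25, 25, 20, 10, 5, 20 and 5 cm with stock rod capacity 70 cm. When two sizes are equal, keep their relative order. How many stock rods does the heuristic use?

Sorted descending: 55, 25, 25, 25, 20, 20, 20, 10, 10, 5, 5.
  55 → stock rod 1 (new)  [load 55/70]
  25 → stock rod 2 (new)  [load 25/70]
  25 → stock rod 2  [load 50/70]
  25 → stock rod 3 (new)  [load 25/70]
  20 → stock rod 2  [load 70/70]
  20 → stock rod 3  [load 45/70]
  20 → stock rod 3  [load 65/70]
  10 → stock rod 1  [load 65/70]
  10 → stock rod 4 (new)  [load 10/70]
  5 → stock rod 1  [load 70/70]
  5 → stock rod 3  [load 70/70]
4 stock rods opened.

4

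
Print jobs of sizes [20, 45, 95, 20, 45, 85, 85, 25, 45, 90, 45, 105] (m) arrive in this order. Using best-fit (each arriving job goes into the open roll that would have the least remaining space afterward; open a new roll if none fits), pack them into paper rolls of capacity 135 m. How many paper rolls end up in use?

  20 → roll 1 (new)  [load 20/135]
  45 → roll 1  [load 65/135]
  95 → roll 2 (new)  [load 95/135]
  20 → roll 2  [load 115/135]
  45 → roll 1  [load 110/135]
  85 → roll 3 (new)  [load 85/135]
  85 → roll 4 (new)  [load 85/135]
  25 → roll 1  [load 135/135]
  45 → roll 3  [load 130/135]
  90 → roll 5 (new)  [load 90/135]
  45 → roll 5  [load 135/135]
  105 → roll 6 (new)  [load 105/135]
6 paper rolls opened.

6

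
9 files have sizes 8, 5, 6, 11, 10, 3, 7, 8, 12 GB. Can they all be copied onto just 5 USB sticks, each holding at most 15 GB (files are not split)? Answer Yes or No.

A valid assignment using 5 USB sticks:
  USB stick 1: 12 + 3 = 15
  USB stick 2: 11 = 11
  USB stick 3: 10 + 5 = 15
  USB stick 4: 8 + 7 = 15
  USB stick 5: 8 + 6 = 14
Every load is within 15 GB, so 5 USB sticks suffice.

Yes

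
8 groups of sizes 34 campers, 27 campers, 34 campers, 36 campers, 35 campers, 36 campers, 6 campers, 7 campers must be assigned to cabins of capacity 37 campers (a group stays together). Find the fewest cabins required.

7

Total = 36 + 36 + 35 + 34 + 34 + 27 + 7 + 6 = 215 campers.
Lower bound: ⌈215/37⌉ = 6 cabins.
A packing using 7 cabins:
  cabin 1: 36 = 36
  cabin 2: 36 = 36
  cabin 3: 35 = 35
  cabin 4: 34 = 34
  cabin 5: 34 = 34
  cabin 6: 27 + 7 = 34
  cabin 7: 6 = 6
No arrangement into 6 cabins stays within capacity, so 7 is optimal.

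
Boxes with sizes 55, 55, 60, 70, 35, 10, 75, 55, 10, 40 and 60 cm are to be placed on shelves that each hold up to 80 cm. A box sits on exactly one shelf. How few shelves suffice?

Total = 75 + 70 + 60 + 60 + 55 + 55 + 55 + 40 + 35 + 10 + 10 = 525 cm.
Lower bound: ⌈525/80⌉ = 7 shelves.
A packing using 8 shelves:
  shelf 1: 75 = 75
  shelf 2: 70 + 10 = 80
  shelf 3: 60 + 10 = 70
  shelf 4: 60 = 60
  shelf 5: 55 = 55
  shelf 6: 55 = 55
  shelf 7: 55 = 55
  shelf 8: 40 + 35 = 75
No arrangement into 7 shelves stays within capacity, so 8 is optimal.

8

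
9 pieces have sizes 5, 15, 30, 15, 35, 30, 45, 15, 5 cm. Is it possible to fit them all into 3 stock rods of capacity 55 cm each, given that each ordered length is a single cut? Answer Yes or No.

Total = 195 cm; ⌈195/55⌉ = 4.
At least 4 stock rods are required, but only 3 are allowed.

No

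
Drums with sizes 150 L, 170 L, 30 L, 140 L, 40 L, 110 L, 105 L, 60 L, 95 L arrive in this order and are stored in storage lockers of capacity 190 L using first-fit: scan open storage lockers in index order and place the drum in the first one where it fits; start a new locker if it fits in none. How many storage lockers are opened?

  150 → locker 1 (new)  [load 150/190]
  170 → locker 2 (new)  [load 170/190]
  30 → locker 1  [load 180/190]
  140 → locker 3 (new)  [load 140/190]
  40 → locker 3  [load 180/190]
  110 → locker 4 (new)  [load 110/190]
  105 → locker 5 (new)  [load 105/190]
  60 → locker 4  [load 170/190]
  95 → locker 6 (new)  [load 95/190]
6 storage lockers opened.

6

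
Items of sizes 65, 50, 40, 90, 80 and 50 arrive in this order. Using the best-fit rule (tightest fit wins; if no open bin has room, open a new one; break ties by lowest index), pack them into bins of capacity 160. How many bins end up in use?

3

  65 → bin 1 (new)  [load 65/160]
  50 → bin 1  [load 115/160]
  40 → bin 1  [load 155/160]
  90 → bin 2 (new)  [load 90/160]
  80 → bin 3 (new)  [load 80/160]
  50 → bin 2  [load 140/160]
3 bins opened.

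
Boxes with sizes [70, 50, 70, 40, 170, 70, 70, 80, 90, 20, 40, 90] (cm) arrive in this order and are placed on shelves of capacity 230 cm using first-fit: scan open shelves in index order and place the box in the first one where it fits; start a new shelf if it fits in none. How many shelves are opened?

  70 → shelf 1 (new)  [load 70/230]
  50 → shelf 1  [load 120/230]
  70 → shelf 1  [load 190/230]
  40 → shelf 1  [load 230/230]
  170 → shelf 2 (new)  [load 170/230]
  70 → shelf 3 (new)  [load 70/230]
  70 → shelf 3  [load 140/230]
  80 → shelf 3  [load 220/230]
  90 → shelf 4 (new)  [load 90/230]
  20 → shelf 2  [load 190/230]
  40 → shelf 2  [load 230/230]
  90 → shelf 4  [load 180/230]
4 shelves opened.

4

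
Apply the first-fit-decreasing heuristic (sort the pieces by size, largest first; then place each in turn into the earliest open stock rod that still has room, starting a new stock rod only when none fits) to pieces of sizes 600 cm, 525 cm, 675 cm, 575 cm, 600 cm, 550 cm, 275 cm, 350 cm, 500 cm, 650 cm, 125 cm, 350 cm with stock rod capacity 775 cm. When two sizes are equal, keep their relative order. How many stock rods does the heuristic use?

9

Sorted descending: 675, 650, 600, 600, 575, 550, 525, 500, 350, 350, 275, 125.
  675 → stock rod 1 (new)  [load 675/775]
  650 → stock rod 2 (new)  [load 650/775]
  600 → stock rod 3 (new)  [load 600/775]
  600 → stock rod 4 (new)  [load 600/775]
  575 → stock rod 5 (new)  [load 575/775]
  550 → stock rod 6 (new)  [load 550/775]
  525 → stock rod 7 (new)  [load 525/775]
  500 → stock rod 8 (new)  [load 500/775]
  350 → stock rod 9 (new)  [load 350/775]
  350 → stock rod 9  [load 700/775]
  275 → stock rod 8  [load 775/775]
  125 → stock rod 2  [load 775/775]
9 stock rods opened.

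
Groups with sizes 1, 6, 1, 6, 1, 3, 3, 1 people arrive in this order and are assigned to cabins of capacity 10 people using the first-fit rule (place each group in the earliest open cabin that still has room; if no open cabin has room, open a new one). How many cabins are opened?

  1 → cabin 1 (new)  [load 1/10]
  6 → cabin 1  [load 7/10]
  1 → cabin 1  [load 8/10]
  6 → cabin 2 (new)  [load 6/10]
  1 → cabin 1  [load 9/10]
  3 → cabin 2  [load 9/10]
  3 → cabin 3 (new)  [load 3/10]
  1 → cabin 1  [load 10/10]
3 cabins opened.

3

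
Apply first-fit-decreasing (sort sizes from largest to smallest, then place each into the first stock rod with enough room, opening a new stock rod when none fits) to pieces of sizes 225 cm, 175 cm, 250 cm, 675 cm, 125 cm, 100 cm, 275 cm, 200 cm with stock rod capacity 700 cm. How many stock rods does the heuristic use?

Sorted descending: 675, 275, 250, 225, 200, 175, 125, 100.
  675 → stock rod 1 (new)  [load 675/700]
  275 → stock rod 2 (new)  [load 275/700]
  250 → stock rod 2  [load 525/700]
  225 → stock rod 3 (new)  [load 225/700]
  200 → stock rod 3  [load 425/700]
  175 → stock rod 2  [load 700/700]
  125 → stock rod 3  [load 550/700]
  100 → stock rod 3  [load 650/700]
3 stock rods opened.

3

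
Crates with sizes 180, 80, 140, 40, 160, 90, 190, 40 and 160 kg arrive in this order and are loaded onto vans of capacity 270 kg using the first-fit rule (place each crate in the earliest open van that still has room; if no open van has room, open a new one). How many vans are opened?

  180 → van 1 (new)  [load 180/270]
  80 → van 1  [load 260/270]
  140 → van 2 (new)  [load 140/270]
  40 → van 2  [load 180/270]
  160 → van 3 (new)  [load 160/270]
  90 → van 2  [load 270/270]
  190 → van 4 (new)  [load 190/270]
  40 → van 3  [load 200/270]
  160 → van 5 (new)  [load 160/270]
5 vans opened.

5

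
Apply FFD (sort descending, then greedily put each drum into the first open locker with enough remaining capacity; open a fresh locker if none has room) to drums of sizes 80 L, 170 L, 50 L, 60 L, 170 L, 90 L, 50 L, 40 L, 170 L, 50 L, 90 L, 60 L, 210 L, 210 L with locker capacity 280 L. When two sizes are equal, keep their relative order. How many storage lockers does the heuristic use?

6

Sorted descending: 210, 210, 170, 170, 170, 90, 90, 80, 60, 60, 50, 50, 50, 40.
  210 → locker 1 (new)  [load 210/280]
  210 → locker 2 (new)  [load 210/280]
  170 → locker 3 (new)  [load 170/280]
  170 → locker 4 (new)  [load 170/280]
  170 → locker 5 (new)  [load 170/280]
  90 → locker 3  [load 260/280]
  90 → locker 4  [load 260/280]
  80 → locker 5  [load 250/280]
  60 → locker 1  [load 270/280]
  60 → locker 2  [load 270/280]
  50 → locker 6 (new)  [load 50/280]
  50 → locker 6  [load 100/280]
  50 → locker 6  [load 150/280]
  40 → locker 6  [load 190/280]
6 storage lockers opened.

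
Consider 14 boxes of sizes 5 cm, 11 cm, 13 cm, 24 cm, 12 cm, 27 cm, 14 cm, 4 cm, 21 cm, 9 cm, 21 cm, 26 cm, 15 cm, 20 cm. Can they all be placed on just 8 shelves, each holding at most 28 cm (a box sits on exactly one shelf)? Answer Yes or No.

Total = 222 cm; ⌈222/28⌉ = 8.
The bound of 8 does not rule out 8, but exhaustive search shows no assignment into 8 shelves of capacity 28 cm exists — the minimum is 9.

No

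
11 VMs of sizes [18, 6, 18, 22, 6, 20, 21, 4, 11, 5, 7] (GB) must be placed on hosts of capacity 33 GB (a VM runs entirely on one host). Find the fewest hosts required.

Total = 22 + 21 + 20 + 18 + 18 + 11 + 7 + 6 + 6 + 5 + 4 = 138 GB.
Lower bound: ⌈138/33⌉ = 5 hosts.
A packing using 5 hosts:
  host 1: 22 + 11 = 33
  host 2: 21 + 7 + 5 = 33
  host 3: 20 + 6 + 6 = 32
  host 4: 18 + 4 = 22
  host 5: 18 = 18
This matches the lower bound, so 5 is optimal.

5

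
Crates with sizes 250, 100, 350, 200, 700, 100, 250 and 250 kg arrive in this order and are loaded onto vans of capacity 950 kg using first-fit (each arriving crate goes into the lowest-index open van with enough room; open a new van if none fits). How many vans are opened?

3

  250 → van 1 (new)  [load 250/950]
  100 → van 1  [load 350/950]
  350 → van 1  [load 700/950]
  200 → van 1  [load 900/950]
  700 → van 2 (new)  [load 700/950]
  100 → van 2  [load 800/950]
  250 → van 3 (new)  [load 250/950]
  250 → van 3  [load 500/950]
3 vans opened.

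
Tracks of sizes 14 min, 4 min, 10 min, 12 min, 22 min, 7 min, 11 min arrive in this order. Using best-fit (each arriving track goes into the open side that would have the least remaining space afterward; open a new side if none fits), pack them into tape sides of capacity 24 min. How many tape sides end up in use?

  14 → side 1 (new)  [load 14/24]
  4 → side 1  [load 18/24]
  10 → side 2 (new)  [load 10/24]
  12 → side 2  [load 22/24]
  22 → side 3 (new)  [load 22/24]
  7 → side 4 (new)  [load 7/24]
  11 → side 4  [load 18/24]
4 tape sides opened.

4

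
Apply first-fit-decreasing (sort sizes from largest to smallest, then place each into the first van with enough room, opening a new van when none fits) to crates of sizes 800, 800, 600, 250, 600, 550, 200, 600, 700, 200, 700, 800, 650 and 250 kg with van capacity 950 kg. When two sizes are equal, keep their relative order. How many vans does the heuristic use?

Sorted descending: 800, 800, 800, 700, 700, 650, 600, 600, 600, 550, 250, 250, 200, 200.
  800 → van 1 (new)  [load 800/950]
  800 → van 2 (new)  [load 800/950]
  800 → van 3 (new)  [load 800/950]
  700 → van 4 (new)  [load 700/950]
  700 → van 5 (new)  [load 700/950]
  650 → van 6 (new)  [load 650/950]
  600 → van 7 (new)  [load 600/950]
  600 → van 8 (new)  [load 600/950]
  600 → van 9 (new)  [load 600/950]
  550 → van 10 (new)  [load 550/950]
  250 → van 4  [load 950/950]
  250 → van 5  [load 950/950]
  200 → van 6  [load 850/950]
  200 → van 7  [load 800/950]
10 vans opened.

10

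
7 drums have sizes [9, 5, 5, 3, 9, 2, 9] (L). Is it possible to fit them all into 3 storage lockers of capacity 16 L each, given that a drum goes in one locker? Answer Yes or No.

A valid assignment using 3 storage lockers:
  locker 1: 9 + 5 + 2 = 16
  locker 2: 9 + 5 = 14
  locker 3: 9 + 3 = 12
Every load is within 16 L, so 3 storage lockers suffice.

Yes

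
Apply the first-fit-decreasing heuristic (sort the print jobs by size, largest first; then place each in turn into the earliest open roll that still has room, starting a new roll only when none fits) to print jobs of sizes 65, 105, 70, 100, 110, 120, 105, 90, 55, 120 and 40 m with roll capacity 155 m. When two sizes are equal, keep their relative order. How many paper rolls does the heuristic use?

8

Sorted descending: 120, 120, 110, 105, 105, 100, 90, 70, 65, 55, 40.
  120 → roll 1 (new)  [load 120/155]
  120 → roll 2 (new)  [load 120/155]
  110 → roll 3 (new)  [load 110/155]
  105 → roll 4 (new)  [load 105/155]
  105 → roll 5 (new)  [load 105/155]
  100 → roll 6 (new)  [load 100/155]
  90 → roll 7 (new)  [load 90/155]
  70 → roll 8 (new)  [load 70/155]
  65 → roll 7  [load 155/155]
  55 → roll 6  [load 155/155]
  40 → roll 3  [load 150/155]
8 paper rolls opened.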